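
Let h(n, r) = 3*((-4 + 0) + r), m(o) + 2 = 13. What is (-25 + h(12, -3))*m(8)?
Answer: -506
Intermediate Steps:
m(o) = 11 (m(o) = -2 + 13 = 11)
h(n, r) = -12 + 3*r (h(n, r) = 3*(-4 + r) = -12 + 3*r)
(-25 + h(12, -3))*m(8) = (-25 + (-12 + 3*(-3)))*11 = (-25 + (-12 - 9))*11 = (-25 - 21)*11 = -46*11 = -506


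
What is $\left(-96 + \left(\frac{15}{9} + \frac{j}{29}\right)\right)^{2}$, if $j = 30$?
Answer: $\frac{65885689}{7569} \approx 8704.7$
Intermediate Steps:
$\left(-96 + \left(\frac{15}{9} + \frac{j}{29}\right)\right)^{2} = \left(-96 + \left(\frac{15}{9} + \frac{30}{29}\right)\right)^{2} = \left(-96 + \left(15 \cdot \frac{1}{9} + 30 \cdot \frac{1}{29}\right)\right)^{2} = \left(-96 + \left(\frac{5}{3} + \frac{30}{29}\right)\right)^{2} = \left(-96 + \frac{235}{87}\right)^{2} = \left(- \frac{8117}{87}\right)^{2} = \frac{65885689}{7569}$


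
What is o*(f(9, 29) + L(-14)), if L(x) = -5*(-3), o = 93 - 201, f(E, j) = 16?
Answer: -3348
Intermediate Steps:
o = -108
L(x) = 15
o*(f(9, 29) + L(-14)) = -108*(16 + 15) = -108*31 = -3348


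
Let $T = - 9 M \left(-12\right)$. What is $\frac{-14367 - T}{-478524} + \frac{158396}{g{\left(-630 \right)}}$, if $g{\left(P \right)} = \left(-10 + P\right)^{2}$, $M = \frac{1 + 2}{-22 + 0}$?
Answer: $\frac{18717182553}{44917452800} \approx 0.4167$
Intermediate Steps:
$M = - \frac{3}{22}$ ($M = \frac{3}{-22} = 3 \left(- \frac{1}{22}\right) = - \frac{3}{22} \approx -0.13636$)
$T = - \frac{162}{11}$ ($T = \left(-9\right) \left(- \frac{3}{22}\right) \left(-12\right) = \frac{27}{22} \left(-12\right) = - \frac{162}{11} \approx -14.727$)
$\frac{-14367 - T}{-478524} + \frac{158396}{g{\left(-630 \right)}} = \frac{-14367 - - \frac{162}{11}}{-478524} + \frac{158396}{\left(-10 - 630\right)^{2}} = \left(-14367 + \frac{162}{11}\right) \left(- \frac{1}{478524}\right) + \frac{158396}{\left(-640\right)^{2}} = \left(- \frac{157875}{11}\right) \left(- \frac{1}{478524}\right) + \frac{158396}{409600} = \frac{52625}{1754588} + 158396 \cdot \frac{1}{409600} = \frac{52625}{1754588} + \frac{39599}{102400} = \frac{18717182553}{44917452800}$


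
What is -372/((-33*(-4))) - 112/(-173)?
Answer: -4131/1903 ≈ -2.1708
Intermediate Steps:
-372/((-33*(-4))) - 112/(-173) = -372/132 - 112*(-1/173) = -372*1/132 + 112/173 = -31/11 + 112/173 = -4131/1903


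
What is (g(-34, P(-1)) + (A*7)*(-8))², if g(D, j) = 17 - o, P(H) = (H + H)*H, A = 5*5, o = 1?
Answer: 1915456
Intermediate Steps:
A = 25
P(H) = 2*H² (P(H) = (2*H)*H = 2*H²)
g(D, j) = 16 (g(D, j) = 17 - 1*1 = 17 - 1 = 16)
(g(-34, P(-1)) + (A*7)*(-8))² = (16 + (25*7)*(-8))² = (16 + 175*(-8))² = (16 - 1400)² = (-1384)² = 1915456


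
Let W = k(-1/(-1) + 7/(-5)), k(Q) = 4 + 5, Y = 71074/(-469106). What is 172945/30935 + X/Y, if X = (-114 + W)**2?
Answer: -15998023816982/219867419 ≈ -72762.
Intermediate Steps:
Y = -35537/234553 (Y = 71074*(-1/469106) = -35537/234553 ≈ -0.15151)
k(Q) = 9
W = 9
X = 11025 (X = (-114 + 9)**2 = (-105)**2 = 11025)
172945/30935 + X/Y = 172945/30935 + 11025/(-35537/234553) = 172945*(1/30935) + 11025*(-234553/35537) = 34589/6187 - 2585946825/35537 = -15998023816982/219867419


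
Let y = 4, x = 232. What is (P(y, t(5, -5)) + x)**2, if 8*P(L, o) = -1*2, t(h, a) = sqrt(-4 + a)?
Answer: 859329/16 ≈ 53708.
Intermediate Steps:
P(L, o) = -1/4 (P(L, o) = (-1*2)/8 = (1/8)*(-2) = -1/4)
(P(y, t(5, -5)) + x)**2 = (-1/4 + 232)**2 = (927/4)**2 = 859329/16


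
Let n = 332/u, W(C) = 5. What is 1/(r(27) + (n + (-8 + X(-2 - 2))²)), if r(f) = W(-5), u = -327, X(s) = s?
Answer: 327/48391 ≈ 0.0067575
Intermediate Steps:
r(f) = 5
n = -332/327 (n = 332/(-327) = 332*(-1/327) = -332/327 ≈ -1.0153)
1/(r(27) + (n + (-8 + X(-2 - 2))²)) = 1/(5 + (-332/327 + (-8 + (-2 - 2))²)) = 1/(5 + (-332/327 + (-8 - 4)²)) = 1/(5 + (-332/327 + (-12)²)) = 1/(5 + (-332/327 + 144)) = 1/(5 + 46756/327) = 1/(48391/327) = 327/48391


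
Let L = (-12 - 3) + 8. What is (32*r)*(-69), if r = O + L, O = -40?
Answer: 103776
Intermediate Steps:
L = -7 (L = -15 + 8 = -7)
r = -47 (r = -40 - 7 = -47)
(32*r)*(-69) = (32*(-47))*(-69) = -1504*(-69) = 103776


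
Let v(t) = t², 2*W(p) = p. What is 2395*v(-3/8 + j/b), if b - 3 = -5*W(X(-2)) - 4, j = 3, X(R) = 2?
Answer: 117355/64 ≈ 1833.7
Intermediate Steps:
W(p) = p/2
b = -6 (b = 3 + (-5*2/2 - 4) = 3 + (-5*1 - 4) = 3 + (-5 - 4) = 3 - 9 = -6)
2395*v(-3/8 + j/b) = 2395*(-3/8 + 3/(-6))² = 2395*(-3*⅛ + 3*(-⅙))² = 2395*(-3/8 - ½)² = 2395*(-7/8)² = 2395*(49/64) = 117355/64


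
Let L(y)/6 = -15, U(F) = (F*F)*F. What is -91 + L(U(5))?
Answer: -181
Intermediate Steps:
U(F) = F**3 (U(F) = F**2*F = F**3)
L(y) = -90 (L(y) = 6*(-15) = -90)
-91 + L(U(5)) = -91 - 90 = -181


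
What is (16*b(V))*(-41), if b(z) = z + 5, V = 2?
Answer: -4592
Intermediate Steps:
b(z) = 5 + z
(16*b(V))*(-41) = (16*(5 + 2))*(-41) = (16*7)*(-41) = 112*(-41) = -4592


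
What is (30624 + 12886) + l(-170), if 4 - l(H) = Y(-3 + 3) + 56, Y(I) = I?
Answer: 43458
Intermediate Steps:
l(H) = -52 (l(H) = 4 - ((-3 + 3) + 56) = 4 - (0 + 56) = 4 - 1*56 = 4 - 56 = -52)
(30624 + 12886) + l(-170) = (30624 + 12886) - 52 = 43510 - 52 = 43458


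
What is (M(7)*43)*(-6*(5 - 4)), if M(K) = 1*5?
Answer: -1290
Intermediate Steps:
M(K) = 5
(M(7)*43)*(-6*(5 - 4)) = (5*43)*(-6*(5 - 4)) = 215*(-6*1) = 215*(-6) = -1290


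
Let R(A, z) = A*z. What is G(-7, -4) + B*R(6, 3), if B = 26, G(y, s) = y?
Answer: 461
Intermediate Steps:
G(-7, -4) + B*R(6, 3) = -7 + 26*(6*3) = -7 + 26*18 = -7 + 468 = 461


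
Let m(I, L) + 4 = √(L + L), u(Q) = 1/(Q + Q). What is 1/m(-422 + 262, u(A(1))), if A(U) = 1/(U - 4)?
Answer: -4/19 - I*√3/19 ≈ -0.21053 - 0.091161*I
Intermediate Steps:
A(U) = 1/(-4 + U)
u(Q) = 1/(2*Q)
m(I, L) = -4 + √2*√L (m(I, L) = -4 + √(L + L) = -4 + √(2*L) = -4 + √2*√L)
1/m(-422 + 262, u(A(1))) = 1/(-4 + √2*√(1/(2*(1/(-4 + 1))))) = 1/(-4 + √2*√(1/(2*(1/(-3))))) = 1/(-4 + √2*√(1/(2*(-⅓)))) = 1/(-4 + √2*√((½)*(-3))) = 1/(-4 + √2*√(-3/2)) = 1/(-4 + √2*(I*√6/2)) = 1/(-4 + I*√3)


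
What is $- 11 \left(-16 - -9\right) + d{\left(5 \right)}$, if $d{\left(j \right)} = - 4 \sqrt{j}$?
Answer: $77 - 4 \sqrt{5} \approx 68.056$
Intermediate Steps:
$- 11 \left(-16 - -9\right) + d{\left(5 \right)} = - 11 \left(-16 - -9\right) - 4 \sqrt{5} = - 11 \left(-16 + 9\right) - 4 \sqrt{5} = \left(-11\right) \left(-7\right) - 4 \sqrt{5} = 77 - 4 \sqrt{5}$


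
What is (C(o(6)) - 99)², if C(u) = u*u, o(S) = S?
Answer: 3969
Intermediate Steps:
C(u) = u²
(C(o(6)) - 99)² = (6² - 99)² = (36 - 99)² = (-63)² = 3969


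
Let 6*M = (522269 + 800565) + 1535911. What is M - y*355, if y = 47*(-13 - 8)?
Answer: 1653685/2 ≈ 8.2684e+5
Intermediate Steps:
y = -987 (y = 47*(-21) = -987)
M = 952915/2 (M = ((522269 + 800565) + 1535911)/6 = (1322834 + 1535911)/6 = (⅙)*2858745 = 952915/2 ≈ 4.7646e+5)
M - y*355 = 952915/2 - (-987)*355 = 952915/2 - 1*(-350385) = 952915/2 + 350385 = 1653685/2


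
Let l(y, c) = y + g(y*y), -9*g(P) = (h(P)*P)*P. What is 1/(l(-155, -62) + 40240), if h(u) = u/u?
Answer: -9/576839860 ≈ -1.5602e-8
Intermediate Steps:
h(u) = 1
g(P) = -P²/9 (g(P) = -1*P*P/9 = -P*P/9 = -P²/9)
l(y, c) = y - y⁴/9
1/(l(-155, -62) + 40240) = 1/((-155 - ⅑*(-155)⁴) + 40240) = 1/((-155 - ⅑*577200625) + 40240) = 1/((-155 - 577200625/9) + 40240) = 1/(-577202020/9 + 40240) = 1/(-576839860/9) = -9/576839860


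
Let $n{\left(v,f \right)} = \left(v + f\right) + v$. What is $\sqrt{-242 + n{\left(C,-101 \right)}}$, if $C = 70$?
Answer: $i \sqrt{203} \approx 14.248 i$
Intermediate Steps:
$n{\left(v,f \right)} = f + 2 v$ ($n{\left(v,f \right)} = \left(f + v\right) + v = f + 2 v$)
$\sqrt{-242 + n{\left(C,-101 \right)}} = \sqrt{-242 + \left(-101 + 2 \cdot 70\right)} = \sqrt{-242 + \left(-101 + 140\right)} = \sqrt{-242 + 39} = \sqrt{-203} = i \sqrt{203}$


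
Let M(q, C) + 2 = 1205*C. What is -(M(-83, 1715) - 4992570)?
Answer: 2925997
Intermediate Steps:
M(q, C) = -2 + 1205*C
-(M(-83, 1715) - 4992570) = -((-2 + 1205*1715) - 4992570) = -((-2 + 2066575) - 4992570) = -(2066573 - 4992570) = -1*(-2925997) = 2925997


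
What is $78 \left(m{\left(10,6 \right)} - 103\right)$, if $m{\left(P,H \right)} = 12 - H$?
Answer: $-7566$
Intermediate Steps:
$78 \left(m{\left(10,6 \right)} - 103\right) = 78 \left(\left(12 - 6\right) - 103\right) = 78 \left(6 - 103\right) = 78 \left(-97\right) = -7566$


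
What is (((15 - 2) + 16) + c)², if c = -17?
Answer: 144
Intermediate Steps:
(((15 - 2) + 16) + c)² = (((15 - 2) + 16) - 17)² = ((13 + 16) - 17)² = (29 - 17)² = 12² = 144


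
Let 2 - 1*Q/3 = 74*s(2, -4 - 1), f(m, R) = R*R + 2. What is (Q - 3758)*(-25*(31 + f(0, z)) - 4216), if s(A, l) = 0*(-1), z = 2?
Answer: 19289032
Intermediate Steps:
f(m, R) = 2 + R**2 (f(m, R) = R**2 + 2 = 2 + R**2)
s(A, l) = 0
Q = 6 (Q = 6 - 222*0 = 6 - 3*0 = 6 + 0 = 6)
(Q - 3758)*(-25*(31 + f(0, z)) - 4216) = (6 - 3758)*(-25*(31 + (2 + 2**2)) - 4216) = -3752*(-25*(31 + (2 + 4)) - 4216) = -3752*(-25*(31 + 6) - 4216) = -3752*(-25*37 - 4216) = -3752*(-925 - 4216) = -3752*(-5141) = 19289032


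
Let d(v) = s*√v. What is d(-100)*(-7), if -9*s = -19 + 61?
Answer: 980*I/3 ≈ 326.67*I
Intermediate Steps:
s = -14/3 (s = -(-19 + 61)/9 = -⅑*42 = -14/3 ≈ -4.6667)
d(v) = -14*√v/3
d(-100)*(-7) = -140*I/3*(-7) = 980*I/3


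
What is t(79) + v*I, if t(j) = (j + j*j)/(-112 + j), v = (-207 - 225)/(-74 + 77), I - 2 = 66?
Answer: -329456/33 ≈ -9983.5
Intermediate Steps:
I = 68 (I = 2 + 66 = 68)
v = -144 (v = -432/3 = -432*1/3 = -144)
t(j) = (j + j**2)/(-112 + j)
t(79) + v*I = 79*(1 + 79)/(-112 + 79) - 144*68 = 79*80/(-33) - 9792 = 79*(-1/33)*80 - 9792 = -6320/33 - 9792 = -329456/33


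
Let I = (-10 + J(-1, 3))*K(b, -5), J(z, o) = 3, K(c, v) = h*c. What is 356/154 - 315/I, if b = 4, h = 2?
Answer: 4889/616 ≈ 7.9367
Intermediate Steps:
K(c, v) = 2*c
I = -56 (I = (-10 + 3)*(2*4) = -7*8 = -56)
356/154 - 315/I = 356/154 - 315/(-56) = 356*(1/154) - 315*(-1/56) = 178/77 + 45/8 = 4889/616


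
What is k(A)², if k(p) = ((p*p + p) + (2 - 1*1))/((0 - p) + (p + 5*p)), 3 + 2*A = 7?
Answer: 49/100 ≈ 0.49000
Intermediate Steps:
A = 2 (A = -3/2 + (½)*7 = -3/2 + 7/2 = 2)
k(p) = (1 + p + p²)/(5*p) (k(p) = ((p² + p) + (2 - 1))/(-p + 6*p) = ((p + p²) + 1)/((5*p)) = (1 + p + p²)*(1/(5*p)) = (1 + p + p²)/(5*p))
k(A)² = ((⅕)*(1 + 2*(1 + 2))/2)² = ((⅕)*(½)*(1 + 2*3))² = ((⅕)*(½)*(1 + 6))² = ((⅕)*(½)*7)² = (7/10)² = 49/100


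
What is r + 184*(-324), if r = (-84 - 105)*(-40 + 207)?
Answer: -91179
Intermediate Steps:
r = -31563 (r = -189*167 = -31563)
r + 184*(-324) = -31563 + 184*(-324) = -31563 - 59616 = -91179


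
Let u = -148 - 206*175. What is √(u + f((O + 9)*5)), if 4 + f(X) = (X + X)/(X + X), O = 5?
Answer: I*√36201 ≈ 190.27*I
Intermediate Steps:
f(X) = -3 (f(X) = -4 + (X + X)/(X + X) = -4 + (2*X)/((2*X)) = -4 + (2*X)*(1/(2*X)) = -4 + 1 = -3)
u = -36198 (u = -148 - 36050 = -36198)
√(u + f((O + 9)*5)) = √(-36198 - 3) = √(-36201) = I*√36201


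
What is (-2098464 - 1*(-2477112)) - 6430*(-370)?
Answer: 2757748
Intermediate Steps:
(-2098464 - 1*(-2477112)) - 6430*(-370) = (-2098464 + 2477112) - 1*(-2379100) = 378648 + 2379100 = 2757748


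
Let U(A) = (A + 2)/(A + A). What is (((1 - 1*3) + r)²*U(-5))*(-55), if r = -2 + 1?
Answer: -297/2 ≈ -148.50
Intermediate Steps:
U(A) = (2 + A)/(2*A) (U(A) = (2 + A)/((2*A)) = (2 + A)*(1/(2*A)) = (2 + A)/(2*A))
r = -1
(((1 - 1*3) + r)²*U(-5))*(-55) = (((1 - 1*3) - 1)²*((½)*(2 - 5)/(-5)))*(-55) = (((1 - 3) - 1)²*((½)*(-⅕)*(-3)))*(-55) = ((-2 - 1)²*(3/10))*(-55) = ((-3)²*(3/10))*(-55) = (9*(3/10))*(-55) = (27/10)*(-55) = -297/2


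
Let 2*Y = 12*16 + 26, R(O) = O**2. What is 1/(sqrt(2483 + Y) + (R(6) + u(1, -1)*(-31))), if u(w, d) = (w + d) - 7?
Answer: 253/61417 - 36*sqrt(2)/61417 ≈ 0.0032904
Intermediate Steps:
u(w, d) = -7 + d + w (u(w, d) = (d + w) - 7 = -7 + d + w)
Y = 109 (Y = (12*16 + 26)/2 = (192 + 26)/2 = (1/2)*218 = 109)
1/(sqrt(2483 + Y) + (R(6) + u(1, -1)*(-31))) = 1/(sqrt(2483 + 109) + (6**2 + (-7 - 1 + 1)*(-31))) = 1/(sqrt(2592) + (36 - 7*(-31))) = 1/(36*sqrt(2) + (36 + 217)) = 1/(36*sqrt(2) + 253) = 1/(253 + 36*sqrt(2))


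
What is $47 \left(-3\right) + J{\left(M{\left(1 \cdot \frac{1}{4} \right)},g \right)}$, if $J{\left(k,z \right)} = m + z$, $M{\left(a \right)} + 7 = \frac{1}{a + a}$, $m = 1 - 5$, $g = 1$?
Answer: $-144$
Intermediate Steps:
$m = -4$ ($m = 1 - 5 = -4$)
$M{\left(a \right)} = -7 + \frac{1}{2 a}$ ($M{\left(a \right)} = -7 + \frac{1}{a + a} = -7 + \frac{1}{2 a}$)
$J{\left(k,z \right)} = -4 + z$
$47 \left(-3\right) + J{\left(M{\left(1 \cdot \frac{1}{4} \right)},g \right)} = 47 \left(-3\right) + \left(-4 + 1\right) = -141 - 3 = -144$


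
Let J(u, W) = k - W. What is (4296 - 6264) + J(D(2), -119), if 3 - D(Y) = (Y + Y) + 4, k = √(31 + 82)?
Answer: -1849 + √113 ≈ -1838.4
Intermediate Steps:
k = √113 ≈ 10.630
D(Y) = -1 - 2*Y (D(Y) = 3 - ((Y + Y) + 4) = 3 - (2*Y + 4) = 3 - (4 + 2*Y) = 3 + (-4 - 2*Y) = -1 - 2*Y)
J(u, W) = √113 - W
(4296 - 6264) + J(D(2), -119) = (4296 - 6264) + (√113 - 1*(-119)) = -1968 + (√113 + 119) = -1968 + (119 + √113) = -1849 + √113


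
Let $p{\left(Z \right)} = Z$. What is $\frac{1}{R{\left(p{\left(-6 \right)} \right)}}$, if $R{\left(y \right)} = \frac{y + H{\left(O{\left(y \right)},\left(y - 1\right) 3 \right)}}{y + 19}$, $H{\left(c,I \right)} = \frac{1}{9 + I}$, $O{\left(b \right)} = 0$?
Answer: $- \frac{156}{73} \approx -2.137$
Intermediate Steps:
$R{\left(y \right)} = \frac{y + \frac{1}{6 + 3 y}}{19 + y}$ ($R{\left(y \right)} = \frac{y + \frac{1}{9 + \left(y - 1\right) 3}}{y + 19} = \frac{y + \frac{1}{9 + \left(-1 + y\right) 3}}{19 + y} = \frac{y + \frac{1}{9 + \left(-3 + 3 y\right)}}{19 + y} = \frac{y + \frac{1}{6 + 3 y}}{19 + y}$)
$\frac{1}{R{\left(p{\left(-6 \right)} \right)}} = \frac{1}{\frac{1}{2 - 6} \frac{1}{19 - 6} \left(\frac{1}{3} - 6 \left(2 - 6\right)\right)} = \frac{1}{\frac{1}{-4} \cdot \frac{1}{13} \left(\frac{1}{3} - -24\right)} = \frac{1}{\left(- \frac{1}{4}\right) \frac{1}{13} \left(\frac{1}{3} + 24\right)} = \frac{1}{\left(- \frac{1}{4}\right) \frac{1}{13} \cdot \frac{73}{3}} = \frac{1}{- \frac{73}{156}} = - \frac{156}{73}$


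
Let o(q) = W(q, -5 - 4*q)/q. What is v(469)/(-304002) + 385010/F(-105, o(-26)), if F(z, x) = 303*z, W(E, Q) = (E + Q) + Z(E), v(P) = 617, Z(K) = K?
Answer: -2601409775/214929414 ≈ -12.104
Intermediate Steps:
W(E, Q) = Q + 2*E (W(E, Q) = (E + Q) + E = Q + 2*E)
o(q) = (-5 - 2*q)/q (o(q) = ((-5 - 4*q) + 2*q)/q = (-5 - 2*q)/q)
v(469)/(-304002) + 385010/F(-105, o(-26)) = 617/(-304002) + 385010/((303*(-105))) = 617*(-1/304002) + 385010/(-31815) = -617/304002 + 385010*(-1/31815) = -617/304002 - 77002/6363 = -2601409775/214929414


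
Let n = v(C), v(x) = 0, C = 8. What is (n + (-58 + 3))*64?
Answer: -3520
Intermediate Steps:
n = 0
(n + (-58 + 3))*64 = (0 + (-58 + 3))*64 = (0 - 55)*64 = -55*64 = -3520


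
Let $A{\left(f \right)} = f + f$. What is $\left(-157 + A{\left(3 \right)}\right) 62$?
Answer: $-9362$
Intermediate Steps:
$A{\left(f \right)} = 2 f$
$\left(-157 + A{\left(3 \right)}\right) 62 = \left(-157 + 2 \cdot 3\right) 62 = \left(-157 + 6\right) 62 = \left(-151\right) 62 = -9362$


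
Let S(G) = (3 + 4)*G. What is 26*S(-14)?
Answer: -2548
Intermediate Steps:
S(G) = 7*G
26*S(-14) = 26*(7*(-14)) = 26*(-98) = -2548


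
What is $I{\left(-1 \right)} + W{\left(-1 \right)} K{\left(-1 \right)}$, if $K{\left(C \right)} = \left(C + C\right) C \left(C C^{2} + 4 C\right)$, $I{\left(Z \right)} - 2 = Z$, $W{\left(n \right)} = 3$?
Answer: $-29$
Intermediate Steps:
$I{\left(Z \right)} = 2 + Z$
$K{\left(C \right)} = 2 C^{2} \left(C^{3} + 4 C\right)$ ($K{\left(C \right)} = 2 C C \left(C^{3} + 4 C\right) = 2 C^{2} \left(C^{3} + 4 C\right)$)
$I{\left(-1 \right)} + W{\left(-1 \right)} K{\left(-1 \right)} = \left(2 - 1\right) + 3 \cdot 2 \left(-1\right)^{3} \left(4 + \left(-1\right)^{2}\right) = 1 + 3 \cdot 2 \left(-1\right) \left(4 + 1\right) = 1 + 3 \cdot 2 \left(-1\right) 5 = 1 + 3 \left(-10\right) = 1 - 30 = -29$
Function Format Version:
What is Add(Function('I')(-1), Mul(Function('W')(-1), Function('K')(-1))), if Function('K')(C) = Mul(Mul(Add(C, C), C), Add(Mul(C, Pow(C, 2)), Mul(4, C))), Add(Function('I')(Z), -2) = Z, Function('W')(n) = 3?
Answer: -29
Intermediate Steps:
Function('I')(Z) = Add(2, Z)
Function('K')(C) = Mul(2, Pow(C, 2), Add(Pow(C, 3), Mul(4, C))) (Function('K')(C) = Mul(Mul(Mul(2, C), C), Add(Pow(C, 3), Mul(4, C))) = Mul(Mul(2, Pow(C, 2)), Add(Pow(C, 3), Mul(4, C))) = Mul(2, Pow(C, 2), Add(Pow(C, 3), Mul(4, C))))
Add(Function('I')(-1), Mul(Function('W')(-1), Function('K')(-1))) = Add(Add(2, -1), Mul(3, Mul(2, Pow(-1, 3), Add(4, Pow(-1, 2))))) = Add(1, Mul(3, Mul(2, -1, Add(4, 1)))) = Add(1, Mul(3, Mul(2, -1, 5))) = Add(1, Mul(3, -10)) = Add(1, -30) = -29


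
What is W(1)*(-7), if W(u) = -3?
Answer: 21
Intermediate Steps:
W(1)*(-7) = -3*(-7) = 21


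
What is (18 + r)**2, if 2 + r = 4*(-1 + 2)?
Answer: 400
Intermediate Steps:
r = 2 (r = -2 + 4*(-1 + 2) = -2 + 4*1 = -2 + 4 = 2)
(18 + r)**2 = (18 + 2)**2 = 20**2 = 400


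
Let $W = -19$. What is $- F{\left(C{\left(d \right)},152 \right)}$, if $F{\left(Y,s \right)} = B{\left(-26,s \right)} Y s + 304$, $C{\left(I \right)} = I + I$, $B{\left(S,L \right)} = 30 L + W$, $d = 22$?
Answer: $-30370512$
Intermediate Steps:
$B{\left(S,L \right)} = -19 + 30 L$ ($B{\left(S,L \right)} = 30 L - 19 = -19 + 30 L$)
$C{\left(I \right)} = 2 I$
$F{\left(Y,s \right)} = 304 + Y s \left(-19 + 30 s\right)$ ($F{\left(Y,s \right)} = \left(-19 + 30 s\right) Y s + 304 = Y \left(-19 + 30 s\right) s + 304 = Y s \left(-19 + 30 s\right) + 304 = 304 + Y s \left(-19 + 30 s\right)$)
$- F{\left(C{\left(d \right)},152 \right)} = - (304 + 2 \cdot 22 \cdot 152 \left(-19 + 30 \cdot 152\right)) = - (304 + 44 \cdot 152 \left(-19 + 4560\right)) = - (304 + 44 \cdot 152 \cdot 4541) = - (304 + 30370208) = \left(-1\right) 30370512 = -30370512$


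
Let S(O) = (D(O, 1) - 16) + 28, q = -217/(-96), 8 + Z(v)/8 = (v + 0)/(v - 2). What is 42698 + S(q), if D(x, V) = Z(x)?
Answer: 1067886/25 ≈ 42715.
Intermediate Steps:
Z(v) = -64 + 8*v/(-2 + v) (Z(v) = -64 + 8*((v + 0)/(v - 2)) = -64 + 8*(v/(-2 + v)) = -64 + 8*v/(-2 + v))
D(x, V) = 8*(16 - 7*x)/(-2 + x)
q = 217/96 (q = -217*(-1/96) = 217/96 ≈ 2.2604)
S(O) = 12 + 8*(16 - 7*O)/(-2 + O) (S(O) = (8*(16 - 7*O)/(-2 + O) - 16) + 28 = (-16 + 8*(16 - 7*O)/(-2 + O)) + 28 = 12 + 8*(16 - 7*O)/(-2 + O))
42698 + S(q) = 42698 + 4*(26 - 11*217/96)/(-2 + 217/96) = 42698 + 4*(26 - 2387/96)/(25/96) = 42698 + 4*(96/25)*(109/96) = 42698 + 436/25 = 1067886/25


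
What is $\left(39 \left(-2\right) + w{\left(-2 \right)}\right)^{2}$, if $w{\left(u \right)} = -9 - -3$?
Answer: $7056$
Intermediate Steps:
$w{\left(u \right)} = -6$ ($w{\left(u \right)} = -9 + 3 = -6$)
$\left(39 \left(-2\right) + w{\left(-2 \right)}\right)^{2} = \left(39 \left(-2\right) - 6\right)^{2} = \left(-78 - 6\right)^{2} = \left(-84\right)^{2} = 7056$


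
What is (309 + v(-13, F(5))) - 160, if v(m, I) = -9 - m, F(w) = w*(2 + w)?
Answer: 153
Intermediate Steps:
(309 + v(-13, F(5))) - 160 = (309 + (-9 - 1*(-13))) - 160 = (309 + (-9 + 13)) - 160 = (309 + 4) - 160 = 313 - 160 = 153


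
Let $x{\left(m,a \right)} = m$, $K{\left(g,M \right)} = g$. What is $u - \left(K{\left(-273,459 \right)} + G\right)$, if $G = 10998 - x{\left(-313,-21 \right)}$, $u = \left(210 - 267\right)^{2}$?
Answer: $-7789$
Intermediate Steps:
$u = 3249$ ($u = \left(-57\right)^{2} = 3249$)
$G = 11311$ ($G = 10998 - -313 = 10998 + 313 = 11311$)
$u - \left(K{\left(-273,459 \right)} + G\right) = 3249 - \left(-273 + 11311\right) = 3249 - 11038 = -7789$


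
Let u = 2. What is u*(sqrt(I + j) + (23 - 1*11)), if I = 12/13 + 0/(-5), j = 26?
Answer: 24 + 10*sqrt(182)/13 ≈ 34.378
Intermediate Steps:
I = 12/13 (I = 12*(1/13) + 0*(-1/5) = 12/13 + 0 = 12/13 ≈ 0.92308)
u*(sqrt(I + j) + (23 - 1*11)) = 2*(sqrt(12/13 + 26) + (23 - 1*11)) = 2*(sqrt(350/13) + (23 - 11)) = 2*(5*sqrt(182)/13 + 12) = 2*(12 + 5*sqrt(182)/13) = 24 + 10*sqrt(182)/13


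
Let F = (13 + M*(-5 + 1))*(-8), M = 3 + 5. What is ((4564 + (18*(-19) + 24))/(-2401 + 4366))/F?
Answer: 2123/149340 ≈ 0.014216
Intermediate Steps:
M = 8
F = 152 (F = (13 + 8*(-5 + 1))*(-8) = (13 + 8*(-4))*(-8) = (13 - 32)*(-8) = -19*(-8) = 152)
((4564 + (18*(-19) + 24))/(-2401 + 4366))/F = ((4564 + (18*(-19) + 24))/(-2401 + 4366))/152 = ((4564 + (-342 + 24))/1965)*(1/152) = ((4564 - 318)*(1/1965))*(1/152) = (4246*(1/1965))*(1/152) = (4246/1965)*(1/152) = 2123/149340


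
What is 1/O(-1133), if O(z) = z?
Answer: -1/1133 ≈ -0.00088261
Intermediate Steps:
1/O(-1133) = 1/(-1133) = -1/1133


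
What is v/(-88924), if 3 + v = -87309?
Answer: 21828/22231 ≈ 0.98187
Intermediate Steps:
v = -87312 (v = -3 - 87309 = -87312)
v/(-88924) = -87312/(-88924) = -87312*(-1/88924) = 21828/22231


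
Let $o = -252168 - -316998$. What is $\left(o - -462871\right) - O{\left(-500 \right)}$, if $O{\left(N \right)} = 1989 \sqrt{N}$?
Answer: $527701 - 19890 i \sqrt{5} \approx 5.277 \cdot 10^{5} - 44475.0 i$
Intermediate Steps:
$o = 64830$ ($o = -252168 + 316998 = 64830$)
$\left(o - -462871\right) - O{\left(-500 \right)} = \left(64830 - -462871\right) - 1989 \sqrt{-500} = \left(64830 + 462871\right) - 1989 \cdot 10 i \sqrt{5} = 527701 - 19890 i \sqrt{5}$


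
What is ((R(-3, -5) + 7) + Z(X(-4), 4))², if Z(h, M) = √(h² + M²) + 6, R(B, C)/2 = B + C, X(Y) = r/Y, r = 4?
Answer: (3 - √17)² ≈ 1.2614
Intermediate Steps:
X(Y) = 4/Y
R(B, C) = 2*B + 2*C (R(B, C) = 2*(B + C) = 2*B + 2*C)
Z(h, M) = 6 + √(M² + h²) (Z(h, M) = √(M² + h²) + 6 = 6 + √(M² + h²))
((R(-3, -5) + 7) + Z(X(-4), 4))² = (((2*(-3) + 2*(-5)) + 7) + (6 + √(4² + (4/(-4))²)))² = (((-6 - 10) + 7) + (6 + √(16 + (4*(-¼))²)))² = ((-16 + 7) + (6 + √(16 + (-1)²)))² = (-9 + (6 + √(16 + 1)))² = (-9 + (6 + √17))² = (-3 + √17)²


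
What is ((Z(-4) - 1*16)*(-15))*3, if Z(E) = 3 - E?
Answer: 405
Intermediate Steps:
((Z(-4) - 1*16)*(-15))*3 = (((3 - 1*(-4)) - 1*16)*(-15))*3 = (((3 + 4) - 16)*(-15))*3 = ((7 - 16)*(-15))*3 = -9*(-15)*3 = 135*3 = 405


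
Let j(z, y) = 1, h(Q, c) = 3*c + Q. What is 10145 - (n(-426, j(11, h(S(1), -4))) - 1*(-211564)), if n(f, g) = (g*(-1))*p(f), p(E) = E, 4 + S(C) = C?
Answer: -201845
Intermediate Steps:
S(C) = -4 + C
h(Q, c) = Q + 3*c
n(f, g) = -f*g (n(f, g) = (g*(-1))*f = (-g)*f = -f*g)
10145 - (n(-426, j(11, h(S(1), -4))) - 1*(-211564)) = 10145 - (-1*(-426)*1 - 1*(-211564)) = 10145 - (426 + 211564) = 10145 - 1*211990 = 10145 - 211990 = -201845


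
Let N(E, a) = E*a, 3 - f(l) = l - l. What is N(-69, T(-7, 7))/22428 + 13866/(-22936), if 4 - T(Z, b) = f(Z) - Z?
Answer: -4187377/7144564 ≈ -0.58609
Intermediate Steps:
f(l) = 3 (f(l) = 3 - (l - l) = 3 - 1*0 = 3 + 0 = 3)
T(Z, b) = 1 + Z (T(Z, b) = 4 - (3 - Z) = 4 + (-3 + Z) = 1 + Z)
N(-69, T(-7, 7))/22428 + 13866/(-22936) = -69*(1 - 7)/22428 + 13866/(-22936) = -69*(-6)*(1/22428) + 13866*(-1/22936) = 414*(1/22428) - 6933/11468 = 23/1246 - 6933/11468 = -4187377/7144564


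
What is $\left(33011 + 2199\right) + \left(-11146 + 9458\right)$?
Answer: $33522$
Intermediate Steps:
$\left(33011 + 2199\right) + \left(-11146 + 9458\right) = 35210 - 1688 = 33522$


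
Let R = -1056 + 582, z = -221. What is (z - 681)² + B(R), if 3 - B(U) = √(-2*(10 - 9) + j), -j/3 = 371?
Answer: 813607 - I*√1115 ≈ 8.1361e+5 - 33.392*I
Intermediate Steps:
j = -1113 (j = -3*371 = -1113)
R = -474
B(U) = 3 - I*√1115 (B(U) = 3 - √(-2*(10 - 9) - 1113) = 3 - √(-2*1 - 1113) = 3 - √(-2 - 1113) = 3 - √(-1115) = 3 - I*√1115)
(z - 681)² + B(R) = (-221 - 681)² + (3 - I*√1115) = (-902)² + (3 - I*√1115) = 813604 + (3 - I*√1115) = 813607 - I*√1115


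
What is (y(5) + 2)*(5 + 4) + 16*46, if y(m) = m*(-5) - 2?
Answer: 511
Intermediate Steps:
y(m) = -2 - 5*m (y(m) = -5*m - 2 = -2 - 5*m)
(y(5) + 2)*(5 + 4) + 16*46 = ((-2 - 5*5) + 2)*(5 + 4) + 16*46 = ((-2 - 25) + 2)*9 + 736 = (-27 + 2)*9 + 736 = -25*9 + 736 = -225 + 736 = 511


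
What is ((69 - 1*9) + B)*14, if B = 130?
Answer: 2660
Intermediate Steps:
((69 - 1*9) + B)*14 = ((69 - 1*9) + 130)*14 = ((69 - 9) + 130)*14 = (60 + 130)*14 = 190*14 = 2660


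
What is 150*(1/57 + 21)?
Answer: 59900/19 ≈ 3152.6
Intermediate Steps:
150*(1/57 + 21) = 150*(1198/57) = 59900/19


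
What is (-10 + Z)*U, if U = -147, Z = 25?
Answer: -2205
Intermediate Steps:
(-10 + Z)*U = (-10 + 25)*(-147) = 15*(-147) = -2205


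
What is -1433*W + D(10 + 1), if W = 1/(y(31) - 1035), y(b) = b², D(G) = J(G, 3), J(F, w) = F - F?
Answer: 1433/74 ≈ 19.365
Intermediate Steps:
J(F, w) = 0
D(G) = 0
W = -1/74 (W = 1/(31² - 1035) = 1/(961 - 1035) = 1/(-74) = -1/74 ≈ -0.013514)
-1433*W + D(10 + 1) = -1433*(-1/74) + 0 = 1433/74 + 0 = 1433/74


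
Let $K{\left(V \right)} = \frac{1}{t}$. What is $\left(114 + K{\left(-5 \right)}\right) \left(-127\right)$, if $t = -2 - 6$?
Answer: $- \frac{115697}{8} \approx -14462.0$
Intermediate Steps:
$t = -8$ ($t = -2 - 6 = -8$)
$K{\left(V \right)} = - \frac{1}{8}$ ($K{\left(V \right)} = \frac{1}{-8} = - \frac{1}{8}$)
$\left(114 + K{\left(-5 \right)}\right) \left(-127\right) = \left(114 - \frac{1}{8}\right) \left(-127\right) = \frac{911}{8} \left(-127\right) = - \frac{115697}{8}$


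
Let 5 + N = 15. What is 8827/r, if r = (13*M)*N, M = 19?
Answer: 679/190 ≈ 3.5737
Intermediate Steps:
N = 10 (N = -5 + 15 = 10)
r = 2470 (r = (13*19)*10 = 247*10 = 2470)
8827/r = 8827/2470 = 8827*(1/2470) = 679/190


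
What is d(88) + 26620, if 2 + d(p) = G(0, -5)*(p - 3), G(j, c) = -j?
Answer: 26618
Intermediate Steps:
d(p) = -2 (d(p) = -2 + (-1*0)*(p - 3) = -2 + 0*(-3 + p) = -2 + 0 = -2)
d(88) + 26620 = -2 + 26620 = 26618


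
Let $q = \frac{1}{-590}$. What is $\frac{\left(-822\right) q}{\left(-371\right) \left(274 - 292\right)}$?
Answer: $\frac{137}{656670} \approx 0.00020863$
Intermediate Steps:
$q = - \frac{1}{590} \approx -0.0016949$
$\frac{\left(-822\right) q}{\left(-371\right) \left(274 - 292\right)} = \frac{\left(-822\right) \left(- \frac{1}{590}\right)}{\left(-371\right) \left(274 - 292\right)} = \frac{411}{295 \left(\left(-371\right) \left(-18\right)\right)} = \frac{411}{295 \cdot 6678} = \frac{411}{295} \cdot \frac{1}{6678} = \frac{137}{656670}$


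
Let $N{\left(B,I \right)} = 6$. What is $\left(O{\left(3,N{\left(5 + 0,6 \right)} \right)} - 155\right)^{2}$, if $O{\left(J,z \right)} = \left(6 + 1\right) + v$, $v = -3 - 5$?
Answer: $24336$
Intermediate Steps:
$v = -8$
$O{\left(J,z \right)} = -1$ ($O{\left(J,z \right)} = \left(6 + 1\right) - 8 = 7 - 8 = -1$)
$\left(O{\left(3,N{\left(5 + 0,6 \right)} \right)} - 155\right)^{2} = \left(-1 - 155\right)^{2} = \left(-156\right)^{2} = 24336$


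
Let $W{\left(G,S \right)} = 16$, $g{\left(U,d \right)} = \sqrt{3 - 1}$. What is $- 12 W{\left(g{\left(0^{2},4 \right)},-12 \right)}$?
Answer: $-192$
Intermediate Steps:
$g{\left(U,d \right)} = \sqrt{2}$
$- 12 W{\left(g{\left(0^{2},4 \right)},-12 \right)} = \left(-12\right) 16 = -192$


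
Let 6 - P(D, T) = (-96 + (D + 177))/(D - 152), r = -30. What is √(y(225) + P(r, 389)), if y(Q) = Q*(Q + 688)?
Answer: 3*√756078414/182 ≈ 453.25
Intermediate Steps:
y(Q) = Q*(688 + Q)
P(D, T) = 6 - (81 + D)/(-152 + D) (P(D, T) = 6 - (-96 + (D + 177))/(D - 152) = 6 - (-96 + (177 + D))/(-152 + D) = 6 - (81 + D)/(-152 + D))
√(y(225) + P(r, 389)) = √(225*(688 + 225) + (-993 + 5*(-30))/(-152 - 30)) = √(225*913 + (-993 - 150)/(-182)) = √(205425 - 1/182*(-1143)) = √(205425 + 1143/182) = √(37388493/182) = 3*√756078414/182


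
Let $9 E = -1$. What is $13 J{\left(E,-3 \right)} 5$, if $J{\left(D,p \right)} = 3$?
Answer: $195$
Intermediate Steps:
$E = - \frac{1}{9}$ ($E = \frac{1}{9} \left(-1\right) = - \frac{1}{9} \approx -0.11111$)
$13 J{\left(E,-3 \right)} 5 = 13 \cdot 3 \cdot 5 = 39 \cdot 5 = 195$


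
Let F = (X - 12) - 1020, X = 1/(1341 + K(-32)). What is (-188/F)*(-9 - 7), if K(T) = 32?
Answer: -4129984/1416935 ≈ -2.9147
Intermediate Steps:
X = 1/1373 (X = 1/(1341 + 32) = 1/1373 ≈ 0.00072833)
F = -1416935/1373 (F = (1/1373 - 12) - 1020 = -16475/1373 - 1020 = -1416935/1373 ≈ -1032.0)
(-188/F)*(-9 - 7) = (-188/(-1416935/1373))*(-9 - 7) = -188*(-1373/1416935)*(-16) = (258124/1416935)*(-16) = -4129984/1416935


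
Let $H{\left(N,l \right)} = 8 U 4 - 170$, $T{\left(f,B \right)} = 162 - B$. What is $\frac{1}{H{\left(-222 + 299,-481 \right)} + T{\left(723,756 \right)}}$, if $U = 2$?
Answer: $- \frac{1}{700} \approx -0.0014286$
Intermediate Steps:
$H{\left(N,l \right)} = -106$ ($H{\left(N,l \right)} = 8 \cdot 2 \cdot 4 - 170 = 16 \cdot 4 - 170 = 64 - 170 = -106$)
$\frac{1}{H{\left(-222 + 299,-481 \right)} + T{\left(723,756 \right)}} = \frac{1}{-106 + \left(162 - 756\right)} = \frac{1}{-106 - 594} = \frac{1}{-700} = - \frac{1}{700}$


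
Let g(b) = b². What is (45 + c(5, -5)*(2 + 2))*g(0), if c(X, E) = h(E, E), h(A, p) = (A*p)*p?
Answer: 0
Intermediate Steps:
h(A, p) = A*p²
c(X, E) = E³ (c(X, E) = E*E² = E³)
(45 + c(5, -5)*(2 + 2))*g(0) = (45 + (-5)³*(2 + 2))*0² = (45 - 125*4)*0 = (45 - 500)*0 = -455*0 = 0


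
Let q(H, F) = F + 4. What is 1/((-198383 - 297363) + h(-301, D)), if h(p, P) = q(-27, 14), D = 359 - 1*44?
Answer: -1/495728 ≈ -2.0172e-6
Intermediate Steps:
q(H, F) = 4 + F
D = 315 (D = 359 - 44 = 315)
h(p, P) = 18 (h(p, P) = 4 + 14 = 18)
1/((-198383 - 297363) + h(-301, D)) = 1/((-198383 - 297363) + 18) = 1/(-495746 + 18) = 1/(-495728) = -1/495728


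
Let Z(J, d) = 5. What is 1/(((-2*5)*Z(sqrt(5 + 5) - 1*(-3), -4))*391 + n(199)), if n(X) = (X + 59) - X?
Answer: -1/19491 ≈ -5.1306e-5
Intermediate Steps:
n(X) = 59 (n(X) = (59 + X) - X = 59)
1/(((-2*5)*Z(sqrt(5 + 5) - 1*(-3), -4))*391 + n(199)) = 1/((-2*5*5)*391 + 59) = 1/(-10*5*391 + 59) = 1/(-50*391 + 59) = 1/(-19550 + 59) = 1/(-19491) = -1/19491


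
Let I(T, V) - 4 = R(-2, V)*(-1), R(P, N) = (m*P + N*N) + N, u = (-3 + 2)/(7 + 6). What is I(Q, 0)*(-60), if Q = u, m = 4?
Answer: -720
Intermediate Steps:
u = -1/13 ≈ -0.076923
R(P, N) = N + N**2 + 4*P (R(P, N) = (4*P + N*N) + N = (4*P + N**2) + N = (N**2 + 4*P) + N = N + N**2 + 4*P)
Q = -1/13 ≈ -0.076923
I(T, V) = 12 - V - V**2 (I(T, V) = 4 + (V + V**2 + 4*(-2))*(-1) = 4 + (V + V**2 - 8)*(-1) = 4 + (-8 + V + V**2)*(-1) = 4 + (8 - V - V**2) = 12 - V - V**2)
I(Q, 0)*(-60) = (12 - 1*0 - 1*0**2)*(-60) = (12 + 0 - 1*0)*(-60) = (12 + 0 + 0)*(-60) = 12*(-60) = -720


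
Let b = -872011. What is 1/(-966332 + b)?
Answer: -1/1838343 ≈ -5.4397e-7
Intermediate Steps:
1/(-966332 + b) = 1/(-966332 - 872011) = 1/(-1838343) = -1/1838343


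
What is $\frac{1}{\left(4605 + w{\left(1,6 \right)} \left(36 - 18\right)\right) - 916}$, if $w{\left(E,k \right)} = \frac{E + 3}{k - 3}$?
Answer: $\frac{1}{3713} \approx 0.00026932$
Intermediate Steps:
$w{\left(E,k \right)} = \frac{3 + E}{-3 + k}$
$\frac{1}{\left(4605 + w{\left(1,6 \right)} \left(36 - 18\right)\right) - 916} = \frac{1}{\left(4605 + \frac{3 + 1}{-3 + 6} \left(36 - 18\right)\right) - 916} = \frac{1}{\left(4605 + \frac{1}{3} \cdot 4 \cdot 18\right) - 916} = \frac{1}{\left(4605 + \frac{4}{3} \cdot 18\right) - 916} = \frac{1}{\left(4605 + 24\right) - 916} = \frac{1}{4629 - 916} = \frac{1}{3713}$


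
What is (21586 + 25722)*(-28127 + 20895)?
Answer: -342131456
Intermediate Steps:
(21586 + 25722)*(-28127 + 20895) = 47308*(-7232) = -342131456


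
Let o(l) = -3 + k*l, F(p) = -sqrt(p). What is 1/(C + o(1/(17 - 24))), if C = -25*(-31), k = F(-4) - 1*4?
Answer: 9464/7311617 - 7*I/14623234 ≈ 0.0012944 - 4.7869e-7*I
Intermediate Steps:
k = -4 - 2*I (k = -sqrt(-4) - 1*4 = -2*I - 4 = -4 - 2*I ≈ -4.0 - 2.0*I)
C = 775
o(l) = -3 + l*(-4 - 2*I) (o(l) = -3 + (-4 - 2*I)*l = -3 + l*(-4 - 2*I))
1/(C + o(1/(17 - 24))) = 1/(775 + (-3 - 2*(2 + I)/(17 - 24))) = 1/(775 + (-3 - 2*(2 + I)/(-7))) = 1/(775 + (-3 - 2*(-1/7)*(2 + I))) = 1/(775 + (-3 + (4/7 + 2*I/7))) = 1/(775 + (-17/7 + 2*I/7)) = 1/(5408/7 + 2*I/7) = 49*(5408/7 - 2*I/7)/29246468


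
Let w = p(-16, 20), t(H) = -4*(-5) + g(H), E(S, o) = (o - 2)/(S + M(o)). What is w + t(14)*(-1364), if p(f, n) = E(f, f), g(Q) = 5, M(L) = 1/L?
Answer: -8763412/257 ≈ -34099.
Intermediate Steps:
E(S, o) = (-2 + o)/(S + 1/o) (E(S, o) = (o - 2)/(S + 1/o) = (-2 + o)/(S + 1/o))
t(H) = 25 (t(H) = -4*(-5) + 5 = 20 + 5 = 25)
p(f, n) = f*(-2 + f)/(1 + f²) (p(f, n) = f*(-2 + f)/(1 + f*f) = f*(-2 + f)/(1 + f²))
w = 288/257 (w = -16*(-2 - 16)/(1 + (-16)²) = -16*(-18)/(1 + 256) = -16*(-18)/257 = -16*1/257*(-18) = 288/257 ≈ 1.1206)
w + t(14)*(-1364) = 288/257 + 25*(-1364) = 288/257 - 34100 = -8763412/257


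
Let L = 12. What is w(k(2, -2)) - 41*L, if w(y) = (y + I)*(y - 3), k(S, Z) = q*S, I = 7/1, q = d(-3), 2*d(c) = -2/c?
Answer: -4589/9 ≈ -509.89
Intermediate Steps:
d(c) = -1/c (d(c) = (-2/c)/2 = -1/c)
q = ⅓ (q = -1/(-3) = -1*(-⅓) = ⅓ ≈ 0.33333)
I = 7 (I = 7*1 = 7)
k(S, Z) = S/3
w(y) = (-3 + y)*(7 + y) (w(y) = (y + 7)*(y - 3) = (7 + y)*(-3 + y) = (-3 + y)*(7 + y))
w(k(2, -2)) - 41*L = (-21 + ((⅓)*2)² + 4*((⅓)*2)) - 41*12 = (-21 + (⅔)² + 4*(⅔)) - 492 = (-21 + 4/9 + 8/3) - 492 = -161/9 - 492 = -4589/9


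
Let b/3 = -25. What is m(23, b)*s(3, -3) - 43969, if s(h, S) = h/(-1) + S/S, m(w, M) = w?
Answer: -44015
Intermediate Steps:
b = -75 (b = 3*(-25) = -75)
s(h, S) = 1 - h (s(h, S) = h*(-1) + 1 = -h + 1 = 1 - h)
m(23, b)*s(3, -3) - 43969 = 23*(1 - 1*3) - 43969 = 23*(1 - 3) - 43969 = 23*(-2) - 43969 = -46 - 43969 = -44015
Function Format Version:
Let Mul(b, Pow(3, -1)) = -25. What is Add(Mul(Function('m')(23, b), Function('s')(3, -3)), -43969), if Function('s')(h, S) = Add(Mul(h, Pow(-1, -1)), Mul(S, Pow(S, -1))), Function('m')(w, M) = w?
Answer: -44015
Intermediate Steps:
b = -75 (b = Mul(3, -25) = -75)
Function('s')(h, S) = Add(1, Mul(-1, h)) (Function('s')(h, S) = Add(Mul(h, -1), 1) = Add(Mul(-1, h), 1) = Add(1, Mul(-1, h)))
Add(Mul(Function('m')(23, b), Function('s')(3, -3)), -43969) = Add(Mul(23, Add(1, Mul(-1, 3))), -43969) = Add(Mul(23, Add(1, -3)), -43969) = Add(Mul(23, -2), -43969) = Add(-46, -43969) = -44015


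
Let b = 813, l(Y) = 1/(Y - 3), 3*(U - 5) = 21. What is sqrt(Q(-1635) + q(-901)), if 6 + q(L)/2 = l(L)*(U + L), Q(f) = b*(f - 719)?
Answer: I*sqrt(97749863407)/226 ≈ 1383.4*I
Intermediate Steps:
U = 12 (U = 5 + (1/3)*21 = 5 + 7 = 12)
l(Y) = 1/(-3 + Y)
Q(f) = -584547 + 813*f (Q(f) = 813*(f - 719) = 813*(-719 + f) = -584547 + 813*f)
q(L) = -12 + 2*(12 + L)/(-3 + L) (q(L) = -12 + 2*((12 + L)/(-3 + L)) = -12 + 2*(12 + L)/(-3 + L))
sqrt(Q(-1635) + q(-901)) = sqrt((-584547 + 813*(-1635)) + 10*(6 - 1*(-901))/(-3 - 901)) = sqrt((-584547 - 1329255) + 10*(6 + 901)/(-904)) = sqrt(-1913802 + 10*(-1/904)*907) = sqrt(-1913802 - 4535/452) = sqrt(-865043039/452) = I*sqrt(97749863407)/226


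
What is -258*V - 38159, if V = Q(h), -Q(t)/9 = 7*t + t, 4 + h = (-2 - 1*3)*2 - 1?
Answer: -316799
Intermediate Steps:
h = -15 (h = -4 + ((-2 - 1*3)*2 - 1) = -4 + ((-2 - 3)*2 - 1) = -4 + (-5*2 - 1) = -4 + (-10 - 1) = -4 - 11 = -15)
Q(t) = -72*t (Q(t) = -9*(7*t + t) = -72*t)
V = 1080 (V = -72*(-15) = 1080)
-258*V - 38159 = -258*1080 - 38159 = -278640 - 38159 = -316799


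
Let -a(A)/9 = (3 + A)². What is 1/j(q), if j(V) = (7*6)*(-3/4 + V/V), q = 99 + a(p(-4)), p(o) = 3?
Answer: 2/21 ≈ 0.095238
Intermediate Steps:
a(A) = -9*(3 + A)²
q = -225 (q = 99 - 9*(3 + 3)² = 99 - 9*6² = 99 - 9*36 = 99 - 324 = -225)
j(V) = 21/2 (j(V) = 42*(-3*¼ + 1) = 42*(-¾ + 1) = 42*(¼) = 21/2)
1/j(q) = 1/(21/2) = 2/21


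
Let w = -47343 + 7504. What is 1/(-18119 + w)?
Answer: -1/57958 ≈ -1.7254e-5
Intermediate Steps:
w = -39839
1/(-18119 + w) = 1/(-18119 - 39839) = 1/(-57958) = -1/57958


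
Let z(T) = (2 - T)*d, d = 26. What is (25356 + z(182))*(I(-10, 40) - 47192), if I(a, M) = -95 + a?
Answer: -977912772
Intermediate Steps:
z(T) = 52 - 26*T (z(T) = (2 - T)*26 = 52 - 26*T)
(25356 + z(182))*(I(-10, 40) - 47192) = (25356 + (52 - 26*182))*((-95 - 10) - 47192) = (25356 + (52 - 4732))*(-105 - 47192) = (25356 - 4680)*(-47297) = 20676*(-47297) = -977912772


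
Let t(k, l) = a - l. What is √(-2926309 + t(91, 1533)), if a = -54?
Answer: 2*I*√731974 ≈ 1711.1*I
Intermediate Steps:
t(k, l) = -54 - l
√(-2926309 + t(91, 1533)) = √(-2926309 + (-54 - 1*1533)) = √(-2926309 + (-54 - 1533)) = √(-2926309 - 1587) = √(-2927896) = 2*I*√731974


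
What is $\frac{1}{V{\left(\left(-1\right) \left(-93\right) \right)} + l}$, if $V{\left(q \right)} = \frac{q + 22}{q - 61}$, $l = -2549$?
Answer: $- \frac{32}{81453} \approx -0.00039286$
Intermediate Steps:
$V{\left(q \right)} = \frac{22 + q}{-61 + q}$
$\frac{1}{V{\left(\left(-1\right) \left(-93\right) \right)} + l} = \frac{1}{\frac{22 - -93}{-61 - -93} - 2549} = \frac{1}{\frac{22 + 93}{-61 + 93} - 2549} = \frac{1}{\frac{1}{32} \cdot 115 - 2549} = \frac{1}{\frac{115}{32} - 2549} = \frac{1}{- \frac{81453}{32}} = - \frac{32}{81453}$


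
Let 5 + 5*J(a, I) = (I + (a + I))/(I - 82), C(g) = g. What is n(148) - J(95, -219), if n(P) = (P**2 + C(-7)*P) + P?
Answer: 4518606/215 ≈ 21017.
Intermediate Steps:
J(a, I) = -1 + (a + 2*I)/(5*(-82 + I)) (J(a, I) = -1 + ((I + (a + I))/(I - 82))/5 = -1 + ((I + (I + a))/(-82 + I))/5 = -1 + ((a + 2*I)/(-82 + I))/5 = -1 + (a + 2*I)/(5*(-82 + I)))
n(P) = P**2 - 6*P (n(P) = (P**2 - 7*P) + P = P**2 - 6*P)
n(148) - J(95, -219) = 148*(-6 + 148) - (410 + 95 - 3*(-219))/(5*(-82 - 219)) = 148*142 - (410 + 95 + 657)/(5*(-301)) = 21016 - (-1)*1162/(5*301) = 21016 - 1*(-166/215) = 21016 + 166/215 = 4518606/215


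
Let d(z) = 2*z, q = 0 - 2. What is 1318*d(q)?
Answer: -5272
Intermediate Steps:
q = -2
1318*d(q) = 1318*(2*(-2)) = 1318*(-4) = -5272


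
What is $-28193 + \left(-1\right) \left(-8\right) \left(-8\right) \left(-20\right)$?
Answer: $-26913$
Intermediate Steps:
$-28193 + \left(-1\right) \left(-8\right) \left(-8\right) \left(-20\right) = -28193 + 8 \left(-8\right) \left(-20\right) = -28193 - -1280 = -28193 + 1280 = -26913$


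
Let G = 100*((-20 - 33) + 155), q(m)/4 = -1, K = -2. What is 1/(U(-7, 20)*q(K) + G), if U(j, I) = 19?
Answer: 1/10124 ≈ 9.8775e-5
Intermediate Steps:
q(m) = -4 (q(m) = 4*(-1) = -4)
G = 10200 (G = 100*(-53 + 155) = 100*102 = 10200)
1/(U(-7, 20)*q(K) + G) = 1/(19*(-4) + 10200) = 1/(-76 + 10200) = 1/10124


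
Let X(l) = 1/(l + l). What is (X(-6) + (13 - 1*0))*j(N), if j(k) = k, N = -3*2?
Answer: -155/2 ≈ -77.500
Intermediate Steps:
X(l) = 1/(2*l)
N = -6
(X(-6) + (13 - 1*0))*j(N) = ((½)/(-6) + (13 - 1*0))*(-6) = ((½)*(-⅙) + (13 + 0))*(-6) = (-1/12 + 13)*(-6) = (155/12)*(-6) = -155/2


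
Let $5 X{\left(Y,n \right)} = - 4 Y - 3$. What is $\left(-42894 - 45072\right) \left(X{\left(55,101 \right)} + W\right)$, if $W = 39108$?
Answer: $- \frac{17181255222}{5} \approx -3.4362 \cdot 10^{9}$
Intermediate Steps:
$X{\left(Y,n \right)} = - \frac{3}{5} - \frac{4 Y}{5}$ ($X{\left(Y,n \right)} = \frac{- 4 Y - 3}{5} = \frac{-3 - 4 Y}{5} = - \frac{3}{5} - \frac{4 Y}{5}$)
$\left(-42894 - 45072\right) \left(X{\left(55,101 \right)} + W\right) = \left(-42894 - 45072\right) \left(\left(- \frac{3}{5} - 44\right) + 39108\right) = - 87966 \left(\left(- \frac{3}{5} - 44\right) + 39108\right) = - 87966 \left(- \frac{223}{5} + 39108\right) = \left(-87966\right) \frac{195317}{5} = - \frac{17181255222}{5}$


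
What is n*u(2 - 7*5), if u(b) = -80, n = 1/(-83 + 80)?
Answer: 80/3 ≈ 26.667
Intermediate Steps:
n = -⅓ (n = 1/(-3) = -⅓ ≈ -0.33333)
n*u(2 - 7*5) = -⅓*(-80) = 80/3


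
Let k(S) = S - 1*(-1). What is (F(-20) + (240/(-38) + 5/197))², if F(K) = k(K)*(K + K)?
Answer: 7958802688225/14010049 ≈ 5.6808e+5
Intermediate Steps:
k(S) = 1 + S (k(S) = S + 1 = 1 + S)
F(K) = 2*K*(1 + K) (F(K) = (1 + K)*(K + K) = (1 + K)*(2*K) = 2*K*(1 + K))
(F(-20) + (240/(-38) + 5/197))² = (2*(-20)*(1 - 20) + (240/(-38) + 5/197))² = (2*(-20)*(-19) + (240*(-1/38) + 5*(1/197)))² = (760 + (-120/19 + 5/197))² = (760 - 23545/3743)² = (2821135/3743)² = 7958802688225/14010049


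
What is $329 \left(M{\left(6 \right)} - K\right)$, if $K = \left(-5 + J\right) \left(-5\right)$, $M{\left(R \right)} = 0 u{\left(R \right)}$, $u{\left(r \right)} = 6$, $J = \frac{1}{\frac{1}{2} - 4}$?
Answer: $-8695$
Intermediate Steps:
$J = - \frac{2}{7}$ ($J = \frac{1}{\frac{1}{2} - 4} = \frac{1}{- \frac{7}{2}} = - \frac{2}{7} \approx -0.28571$)
$M{\left(R \right)} = 0$ ($M{\left(R \right)} = 0 \cdot 6 = 0$)
$K = \frac{185}{7}$ ($K = \left(-5 - \frac{2}{7}\right) \left(-5\right) = \left(- \frac{37}{7}\right) \left(-5\right) = \frac{185}{7} \approx 26.429$)
$329 \left(M{\left(6 \right)} - K\right) = 329 \left(0 - \frac{185}{7}\right) = 329 \left(- \frac{185}{7}\right) = -8695$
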